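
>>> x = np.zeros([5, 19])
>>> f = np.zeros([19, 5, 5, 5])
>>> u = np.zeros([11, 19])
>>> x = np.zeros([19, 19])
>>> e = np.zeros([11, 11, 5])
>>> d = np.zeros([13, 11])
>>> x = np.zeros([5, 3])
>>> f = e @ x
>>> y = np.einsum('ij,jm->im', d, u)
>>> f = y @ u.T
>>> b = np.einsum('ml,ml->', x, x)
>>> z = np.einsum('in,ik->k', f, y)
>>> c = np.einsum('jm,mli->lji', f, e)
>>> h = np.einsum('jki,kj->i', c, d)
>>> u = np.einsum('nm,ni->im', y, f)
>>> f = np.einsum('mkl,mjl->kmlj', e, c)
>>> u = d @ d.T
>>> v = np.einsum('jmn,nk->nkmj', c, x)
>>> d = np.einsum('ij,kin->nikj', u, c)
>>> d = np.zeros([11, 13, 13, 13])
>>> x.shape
(5, 3)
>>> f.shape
(11, 11, 5, 13)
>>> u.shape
(13, 13)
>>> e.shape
(11, 11, 5)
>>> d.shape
(11, 13, 13, 13)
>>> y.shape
(13, 19)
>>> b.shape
()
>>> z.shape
(19,)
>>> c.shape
(11, 13, 5)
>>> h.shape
(5,)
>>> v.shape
(5, 3, 13, 11)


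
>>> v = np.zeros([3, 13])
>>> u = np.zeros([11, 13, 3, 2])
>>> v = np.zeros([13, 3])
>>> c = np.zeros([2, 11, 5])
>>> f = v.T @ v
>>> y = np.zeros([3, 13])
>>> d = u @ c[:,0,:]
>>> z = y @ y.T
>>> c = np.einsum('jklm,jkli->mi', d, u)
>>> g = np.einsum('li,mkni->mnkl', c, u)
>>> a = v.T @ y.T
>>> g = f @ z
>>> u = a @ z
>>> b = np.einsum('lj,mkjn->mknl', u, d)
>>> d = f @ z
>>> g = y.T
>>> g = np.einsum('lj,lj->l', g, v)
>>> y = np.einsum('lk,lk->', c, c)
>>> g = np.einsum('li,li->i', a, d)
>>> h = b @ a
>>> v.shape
(13, 3)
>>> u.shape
(3, 3)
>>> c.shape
(5, 2)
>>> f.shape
(3, 3)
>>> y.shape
()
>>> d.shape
(3, 3)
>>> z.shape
(3, 3)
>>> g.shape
(3,)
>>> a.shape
(3, 3)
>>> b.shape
(11, 13, 5, 3)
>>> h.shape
(11, 13, 5, 3)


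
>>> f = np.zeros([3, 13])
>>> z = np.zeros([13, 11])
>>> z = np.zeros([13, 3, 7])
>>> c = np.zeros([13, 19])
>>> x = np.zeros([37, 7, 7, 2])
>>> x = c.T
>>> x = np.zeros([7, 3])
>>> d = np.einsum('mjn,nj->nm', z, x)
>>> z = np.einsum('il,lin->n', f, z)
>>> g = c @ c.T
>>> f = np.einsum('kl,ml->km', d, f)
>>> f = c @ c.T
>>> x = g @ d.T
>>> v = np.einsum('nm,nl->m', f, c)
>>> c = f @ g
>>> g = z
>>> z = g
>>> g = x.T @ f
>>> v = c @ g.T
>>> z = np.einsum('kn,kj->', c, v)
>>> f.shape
(13, 13)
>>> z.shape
()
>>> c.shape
(13, 13)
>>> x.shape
(13, 7)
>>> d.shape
(7, 13)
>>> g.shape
(7, 13)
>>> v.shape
(13, 7)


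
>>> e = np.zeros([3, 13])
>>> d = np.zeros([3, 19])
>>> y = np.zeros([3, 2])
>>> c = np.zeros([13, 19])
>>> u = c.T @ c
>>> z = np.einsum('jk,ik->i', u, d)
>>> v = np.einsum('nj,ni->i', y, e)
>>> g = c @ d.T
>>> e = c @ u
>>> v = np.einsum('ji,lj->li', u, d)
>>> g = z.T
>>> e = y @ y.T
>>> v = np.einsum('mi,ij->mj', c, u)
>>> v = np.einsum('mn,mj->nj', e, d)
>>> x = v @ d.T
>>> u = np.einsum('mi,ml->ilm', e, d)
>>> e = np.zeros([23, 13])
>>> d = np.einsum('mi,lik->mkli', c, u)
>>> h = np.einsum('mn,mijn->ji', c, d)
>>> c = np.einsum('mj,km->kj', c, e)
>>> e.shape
(23, 13)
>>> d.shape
(13, 3, 3, 19)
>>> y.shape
(3, 2)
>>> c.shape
(23, 19)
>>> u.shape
(3, 19, 3)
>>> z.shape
(3,)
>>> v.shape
(3, 19)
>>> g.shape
(3,)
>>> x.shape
(3, 3)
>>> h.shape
(3, 3)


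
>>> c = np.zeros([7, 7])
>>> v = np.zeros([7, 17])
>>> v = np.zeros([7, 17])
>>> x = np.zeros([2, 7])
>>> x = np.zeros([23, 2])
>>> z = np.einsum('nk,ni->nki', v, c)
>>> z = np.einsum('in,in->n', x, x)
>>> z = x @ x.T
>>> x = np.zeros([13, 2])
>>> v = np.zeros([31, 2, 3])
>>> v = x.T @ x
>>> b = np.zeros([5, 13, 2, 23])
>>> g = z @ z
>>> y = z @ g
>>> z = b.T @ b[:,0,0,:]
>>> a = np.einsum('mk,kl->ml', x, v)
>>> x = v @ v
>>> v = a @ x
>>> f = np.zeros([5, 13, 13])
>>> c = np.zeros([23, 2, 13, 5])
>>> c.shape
(23, 2, 13, 5)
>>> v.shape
(13, 2)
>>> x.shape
(2, 2)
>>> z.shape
(23, 2, 13, 23)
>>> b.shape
(5, 13, 2, 23)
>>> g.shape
(23, 23)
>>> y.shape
(23, 23)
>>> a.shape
(13, 2)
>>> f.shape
(5, 13, 13)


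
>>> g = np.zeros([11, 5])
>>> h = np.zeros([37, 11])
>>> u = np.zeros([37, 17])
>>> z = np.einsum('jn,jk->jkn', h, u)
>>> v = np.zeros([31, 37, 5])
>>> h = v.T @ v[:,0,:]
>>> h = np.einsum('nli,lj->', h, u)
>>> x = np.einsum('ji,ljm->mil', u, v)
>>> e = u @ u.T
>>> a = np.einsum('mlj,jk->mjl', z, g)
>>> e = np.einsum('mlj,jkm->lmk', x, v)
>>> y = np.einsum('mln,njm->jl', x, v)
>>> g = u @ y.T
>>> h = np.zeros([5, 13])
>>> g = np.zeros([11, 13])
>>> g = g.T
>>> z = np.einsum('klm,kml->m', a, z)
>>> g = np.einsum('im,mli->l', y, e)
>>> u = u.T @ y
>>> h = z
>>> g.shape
(5,)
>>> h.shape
(17,)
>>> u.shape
(17, 17)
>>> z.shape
(17,)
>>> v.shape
(31, 37, 5)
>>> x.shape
(5, 17, 31)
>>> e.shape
(17, 5, 37)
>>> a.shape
(37, 11, 17)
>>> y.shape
(37, 17)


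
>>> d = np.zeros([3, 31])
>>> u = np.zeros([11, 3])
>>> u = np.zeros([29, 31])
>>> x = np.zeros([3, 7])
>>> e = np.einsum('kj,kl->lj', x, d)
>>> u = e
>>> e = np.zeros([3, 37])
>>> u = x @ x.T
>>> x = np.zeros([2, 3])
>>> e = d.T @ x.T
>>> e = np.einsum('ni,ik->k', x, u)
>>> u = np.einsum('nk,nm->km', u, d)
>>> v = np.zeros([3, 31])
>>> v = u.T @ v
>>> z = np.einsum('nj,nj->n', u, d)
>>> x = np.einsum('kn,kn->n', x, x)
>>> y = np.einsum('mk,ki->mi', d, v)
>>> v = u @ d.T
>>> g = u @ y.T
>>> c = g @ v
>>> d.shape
(3, 31)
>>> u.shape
(3, 31)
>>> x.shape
(3,)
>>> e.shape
(3,)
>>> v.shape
(3, 3)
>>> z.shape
(3,)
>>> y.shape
(3, 31)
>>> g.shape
(3, 3)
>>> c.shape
(3, 3)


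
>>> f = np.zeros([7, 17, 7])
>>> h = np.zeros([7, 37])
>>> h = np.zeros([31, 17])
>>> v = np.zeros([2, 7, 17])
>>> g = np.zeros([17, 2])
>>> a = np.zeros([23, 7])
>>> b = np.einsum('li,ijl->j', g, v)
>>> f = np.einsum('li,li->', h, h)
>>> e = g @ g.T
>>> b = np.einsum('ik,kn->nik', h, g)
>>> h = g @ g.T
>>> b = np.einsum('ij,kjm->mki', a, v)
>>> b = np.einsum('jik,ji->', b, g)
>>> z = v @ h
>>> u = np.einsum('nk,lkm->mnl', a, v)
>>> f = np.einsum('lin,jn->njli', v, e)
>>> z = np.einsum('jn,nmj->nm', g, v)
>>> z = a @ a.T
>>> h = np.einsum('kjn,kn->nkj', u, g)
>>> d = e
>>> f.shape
(17, 17, 2, 7)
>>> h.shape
(2, 17, 23)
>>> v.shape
(2, 7, 17)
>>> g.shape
(17, 2)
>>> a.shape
(23, 7)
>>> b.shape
()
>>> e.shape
(17, 17)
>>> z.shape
(23, 23)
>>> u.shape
(17, 23, 2)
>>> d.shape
(17, 17)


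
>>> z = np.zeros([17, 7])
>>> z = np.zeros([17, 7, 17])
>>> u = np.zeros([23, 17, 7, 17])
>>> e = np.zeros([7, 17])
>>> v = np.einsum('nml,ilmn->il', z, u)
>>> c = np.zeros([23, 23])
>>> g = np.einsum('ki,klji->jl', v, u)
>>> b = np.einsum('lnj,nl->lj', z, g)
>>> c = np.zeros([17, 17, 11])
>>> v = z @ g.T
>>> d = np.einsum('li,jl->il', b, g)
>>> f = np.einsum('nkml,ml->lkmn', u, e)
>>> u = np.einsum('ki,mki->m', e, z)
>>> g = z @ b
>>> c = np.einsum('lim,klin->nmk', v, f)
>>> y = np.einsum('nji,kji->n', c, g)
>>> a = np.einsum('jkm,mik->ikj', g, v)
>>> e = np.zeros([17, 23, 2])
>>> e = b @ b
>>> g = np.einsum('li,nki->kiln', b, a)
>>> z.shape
(17, 7, 17)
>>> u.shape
(17,)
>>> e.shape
(17, 17)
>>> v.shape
(17, 7, 7)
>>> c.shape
(23, 7, 17)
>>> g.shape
(7, 17, 17, 7)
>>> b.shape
(17, 17)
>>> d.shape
(17, 17)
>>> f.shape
(17, 17, 7, 23)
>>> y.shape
(23,)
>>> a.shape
(7, 7, 17)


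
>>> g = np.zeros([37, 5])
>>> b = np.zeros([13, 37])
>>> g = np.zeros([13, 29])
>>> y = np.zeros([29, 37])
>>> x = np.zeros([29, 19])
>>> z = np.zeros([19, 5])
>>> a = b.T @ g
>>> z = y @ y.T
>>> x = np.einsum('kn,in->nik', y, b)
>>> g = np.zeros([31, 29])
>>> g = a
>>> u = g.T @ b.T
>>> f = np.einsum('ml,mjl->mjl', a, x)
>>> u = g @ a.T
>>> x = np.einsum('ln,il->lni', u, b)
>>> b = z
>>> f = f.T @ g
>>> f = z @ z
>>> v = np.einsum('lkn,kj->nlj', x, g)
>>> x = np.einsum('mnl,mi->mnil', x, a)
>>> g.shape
(37, 29)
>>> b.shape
(29, 29)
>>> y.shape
(29, 37)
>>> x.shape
(37, 37, 29, 13)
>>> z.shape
(29, 29)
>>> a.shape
(37, 29)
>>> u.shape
(37, 37)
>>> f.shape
(29, 29)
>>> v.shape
(13, 37, 29)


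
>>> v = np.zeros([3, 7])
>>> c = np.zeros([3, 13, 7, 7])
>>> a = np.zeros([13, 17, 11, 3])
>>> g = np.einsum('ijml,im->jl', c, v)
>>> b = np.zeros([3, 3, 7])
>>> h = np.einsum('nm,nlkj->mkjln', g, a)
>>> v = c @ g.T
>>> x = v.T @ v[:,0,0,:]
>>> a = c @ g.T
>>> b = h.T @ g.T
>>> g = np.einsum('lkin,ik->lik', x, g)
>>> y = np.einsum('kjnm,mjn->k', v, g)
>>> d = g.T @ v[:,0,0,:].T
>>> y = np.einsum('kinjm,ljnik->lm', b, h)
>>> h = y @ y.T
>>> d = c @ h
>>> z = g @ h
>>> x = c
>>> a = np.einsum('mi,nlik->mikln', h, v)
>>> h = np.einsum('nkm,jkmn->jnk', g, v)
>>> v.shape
(3, 13, 7, 13)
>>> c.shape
(3, 13, 7, 7)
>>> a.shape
(7, 7, 13, 13, 3)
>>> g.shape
(13, 13, 7)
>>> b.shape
(13, 17, 3, 11, 13)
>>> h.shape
(3, 13, 13)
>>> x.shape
(3, 13, 7, 7)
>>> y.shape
(7, 13)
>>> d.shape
(3, 13, 7, 7)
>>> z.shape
(13, 13, 7)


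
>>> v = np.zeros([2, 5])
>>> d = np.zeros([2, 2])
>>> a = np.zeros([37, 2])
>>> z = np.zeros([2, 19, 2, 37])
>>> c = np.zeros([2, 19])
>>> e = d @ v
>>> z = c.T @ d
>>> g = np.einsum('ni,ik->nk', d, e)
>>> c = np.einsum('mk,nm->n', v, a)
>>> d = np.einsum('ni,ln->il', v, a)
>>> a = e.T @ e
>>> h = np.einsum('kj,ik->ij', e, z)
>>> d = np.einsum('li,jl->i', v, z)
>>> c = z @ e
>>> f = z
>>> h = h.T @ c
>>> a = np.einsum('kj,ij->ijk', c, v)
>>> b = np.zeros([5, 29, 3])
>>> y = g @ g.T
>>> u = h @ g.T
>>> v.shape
(2, 5)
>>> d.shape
(5,)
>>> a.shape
(2, 5, 19)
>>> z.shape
(19, 2)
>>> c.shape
(19, 5)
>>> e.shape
(2, 5)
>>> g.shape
(2, 5)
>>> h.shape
(5, 5)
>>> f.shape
(19, 2)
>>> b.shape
(5, 29, 3)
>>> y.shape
(2, 2)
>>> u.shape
(5, 2)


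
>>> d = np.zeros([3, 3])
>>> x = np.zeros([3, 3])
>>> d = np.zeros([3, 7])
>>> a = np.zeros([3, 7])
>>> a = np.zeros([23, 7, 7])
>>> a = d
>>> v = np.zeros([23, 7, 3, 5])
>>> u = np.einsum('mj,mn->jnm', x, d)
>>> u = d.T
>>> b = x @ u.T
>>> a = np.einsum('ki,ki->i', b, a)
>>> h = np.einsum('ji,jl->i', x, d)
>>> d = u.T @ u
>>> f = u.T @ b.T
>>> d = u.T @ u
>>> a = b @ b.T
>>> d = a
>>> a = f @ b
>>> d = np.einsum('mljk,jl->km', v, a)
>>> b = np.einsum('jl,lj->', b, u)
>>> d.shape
(5, 23)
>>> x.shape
(3, 3)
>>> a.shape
(3, 7)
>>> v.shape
(23, 7, 3, 5)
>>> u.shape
(7, 3)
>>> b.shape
()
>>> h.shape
(3,)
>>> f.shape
(3, 3)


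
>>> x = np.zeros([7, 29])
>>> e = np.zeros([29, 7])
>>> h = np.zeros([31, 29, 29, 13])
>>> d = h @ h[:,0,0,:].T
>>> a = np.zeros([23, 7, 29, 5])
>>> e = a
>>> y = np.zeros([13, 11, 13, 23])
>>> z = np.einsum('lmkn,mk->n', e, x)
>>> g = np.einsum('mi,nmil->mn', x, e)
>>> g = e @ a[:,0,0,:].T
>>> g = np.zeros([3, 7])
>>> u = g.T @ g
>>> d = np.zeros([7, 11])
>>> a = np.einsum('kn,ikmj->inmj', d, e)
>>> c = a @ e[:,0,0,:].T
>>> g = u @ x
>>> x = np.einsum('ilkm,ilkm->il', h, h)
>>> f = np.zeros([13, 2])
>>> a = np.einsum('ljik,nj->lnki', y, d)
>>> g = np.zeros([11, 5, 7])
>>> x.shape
(31, 29)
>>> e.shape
(23, 7, 29, 5)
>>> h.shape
(31, 29, 29, 13)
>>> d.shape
(7, 11)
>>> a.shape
(13, 7, 23, 13)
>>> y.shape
(13, 11, 13, 23)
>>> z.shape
(5,)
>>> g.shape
(11, 5, 7)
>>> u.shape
(7, 7)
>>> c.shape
(23, 11, 29, 23)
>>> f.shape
(13, 2)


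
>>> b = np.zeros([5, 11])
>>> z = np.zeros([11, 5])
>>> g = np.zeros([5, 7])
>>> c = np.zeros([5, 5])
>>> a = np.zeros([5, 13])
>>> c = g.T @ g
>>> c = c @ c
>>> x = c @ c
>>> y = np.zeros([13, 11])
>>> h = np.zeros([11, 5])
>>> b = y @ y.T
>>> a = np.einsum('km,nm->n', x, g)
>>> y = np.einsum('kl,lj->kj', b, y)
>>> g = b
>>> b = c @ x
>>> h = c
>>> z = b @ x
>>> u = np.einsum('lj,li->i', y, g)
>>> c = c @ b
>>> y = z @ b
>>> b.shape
(7, 7)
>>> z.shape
(7, 7)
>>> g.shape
(13, 13)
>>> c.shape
(7, 7)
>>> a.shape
(5,)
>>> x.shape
(7, 7)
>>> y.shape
(7, 7)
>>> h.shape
(7, 7)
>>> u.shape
(13,)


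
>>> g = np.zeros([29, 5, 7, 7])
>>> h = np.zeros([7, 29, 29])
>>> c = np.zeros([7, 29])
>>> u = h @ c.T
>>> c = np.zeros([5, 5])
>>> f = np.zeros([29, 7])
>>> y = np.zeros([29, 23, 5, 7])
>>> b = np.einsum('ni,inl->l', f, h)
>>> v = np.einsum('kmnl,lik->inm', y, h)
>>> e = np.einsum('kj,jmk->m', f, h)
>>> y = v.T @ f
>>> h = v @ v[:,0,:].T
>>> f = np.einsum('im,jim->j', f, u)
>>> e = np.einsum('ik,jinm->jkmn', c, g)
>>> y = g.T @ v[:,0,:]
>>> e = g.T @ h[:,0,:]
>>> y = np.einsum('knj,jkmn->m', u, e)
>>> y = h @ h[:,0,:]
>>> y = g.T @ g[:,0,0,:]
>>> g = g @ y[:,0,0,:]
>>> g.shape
(29, 5, 7, 7)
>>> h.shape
(29, 5, 29)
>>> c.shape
(5, 5)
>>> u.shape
(7, 29, 7)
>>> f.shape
(7,)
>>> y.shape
(7, 7, 5, 7)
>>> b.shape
(29,)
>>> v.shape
(29, 5, 23)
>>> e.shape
(7, 7, 5, 29)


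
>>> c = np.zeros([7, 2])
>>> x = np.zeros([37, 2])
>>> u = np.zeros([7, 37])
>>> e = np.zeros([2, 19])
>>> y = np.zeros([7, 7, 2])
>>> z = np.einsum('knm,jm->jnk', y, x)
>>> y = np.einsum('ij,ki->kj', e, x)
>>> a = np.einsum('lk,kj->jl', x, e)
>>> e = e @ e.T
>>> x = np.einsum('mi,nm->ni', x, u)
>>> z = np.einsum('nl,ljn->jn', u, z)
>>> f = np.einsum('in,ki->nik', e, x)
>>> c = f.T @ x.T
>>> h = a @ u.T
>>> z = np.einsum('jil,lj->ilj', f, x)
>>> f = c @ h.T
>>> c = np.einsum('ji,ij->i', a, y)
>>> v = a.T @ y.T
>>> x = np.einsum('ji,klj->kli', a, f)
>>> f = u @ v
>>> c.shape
(37,)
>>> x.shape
(7, 2, 37)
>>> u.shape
(7, 37)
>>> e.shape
(2, 2)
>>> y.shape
(37, 19)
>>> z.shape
(2, 7, 2)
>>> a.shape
(19, 37)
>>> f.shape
(7, 37)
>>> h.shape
(19, 7)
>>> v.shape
(37, 37)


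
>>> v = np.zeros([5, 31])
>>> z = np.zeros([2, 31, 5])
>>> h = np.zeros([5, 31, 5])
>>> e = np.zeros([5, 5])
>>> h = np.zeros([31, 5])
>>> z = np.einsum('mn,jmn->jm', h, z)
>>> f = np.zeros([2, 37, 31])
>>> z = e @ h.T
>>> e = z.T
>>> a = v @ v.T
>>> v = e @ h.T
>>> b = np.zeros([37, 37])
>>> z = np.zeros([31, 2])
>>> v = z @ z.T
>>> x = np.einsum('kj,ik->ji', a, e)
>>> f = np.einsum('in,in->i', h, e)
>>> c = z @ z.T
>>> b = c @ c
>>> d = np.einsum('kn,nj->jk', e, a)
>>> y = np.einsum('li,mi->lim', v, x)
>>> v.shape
(31, 31)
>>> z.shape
(31, 2)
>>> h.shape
(31, 5)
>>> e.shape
(31, 5)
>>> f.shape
(31,)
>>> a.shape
(5, 5)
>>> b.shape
(31, 31)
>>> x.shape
(5, 31)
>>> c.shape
(31, 31)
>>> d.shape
(5, 31)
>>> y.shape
(31, 31, 5)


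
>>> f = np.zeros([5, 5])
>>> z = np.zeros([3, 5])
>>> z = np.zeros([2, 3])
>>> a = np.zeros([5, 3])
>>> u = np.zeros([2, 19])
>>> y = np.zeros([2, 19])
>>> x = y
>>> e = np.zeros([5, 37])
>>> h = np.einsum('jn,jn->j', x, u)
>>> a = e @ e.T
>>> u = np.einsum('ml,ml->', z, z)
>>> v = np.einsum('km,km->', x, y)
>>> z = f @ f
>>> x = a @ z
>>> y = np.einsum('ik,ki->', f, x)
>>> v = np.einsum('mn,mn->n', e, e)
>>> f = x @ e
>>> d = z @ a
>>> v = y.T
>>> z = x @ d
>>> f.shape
(5, 37)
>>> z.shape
(5, 5)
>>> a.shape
(5, 5)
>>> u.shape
()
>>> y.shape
()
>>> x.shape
(5, 5)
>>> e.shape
(5, 37)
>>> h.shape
(2,)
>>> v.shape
()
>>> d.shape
(5, 5)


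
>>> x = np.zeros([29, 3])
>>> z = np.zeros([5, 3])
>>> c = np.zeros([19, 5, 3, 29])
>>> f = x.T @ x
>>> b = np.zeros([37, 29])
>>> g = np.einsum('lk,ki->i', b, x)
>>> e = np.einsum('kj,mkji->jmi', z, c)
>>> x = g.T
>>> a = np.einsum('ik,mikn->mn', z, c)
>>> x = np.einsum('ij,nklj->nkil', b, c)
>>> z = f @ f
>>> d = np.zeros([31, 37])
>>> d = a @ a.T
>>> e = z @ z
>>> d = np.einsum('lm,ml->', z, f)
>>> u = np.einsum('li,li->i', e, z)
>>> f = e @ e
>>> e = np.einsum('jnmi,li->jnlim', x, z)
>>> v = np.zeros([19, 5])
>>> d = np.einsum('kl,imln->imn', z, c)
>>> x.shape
(19, 5, 37, 3)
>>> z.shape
(3, 3)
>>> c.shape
(19, 5, 3, 29)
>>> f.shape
(3, 3)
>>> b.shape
(37, 29)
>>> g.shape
(3,)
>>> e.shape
(19, 5, 3, 3, 37)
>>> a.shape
(19, 29)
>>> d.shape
(19, 5, 29)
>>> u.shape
(3,)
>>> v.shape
(19, 5)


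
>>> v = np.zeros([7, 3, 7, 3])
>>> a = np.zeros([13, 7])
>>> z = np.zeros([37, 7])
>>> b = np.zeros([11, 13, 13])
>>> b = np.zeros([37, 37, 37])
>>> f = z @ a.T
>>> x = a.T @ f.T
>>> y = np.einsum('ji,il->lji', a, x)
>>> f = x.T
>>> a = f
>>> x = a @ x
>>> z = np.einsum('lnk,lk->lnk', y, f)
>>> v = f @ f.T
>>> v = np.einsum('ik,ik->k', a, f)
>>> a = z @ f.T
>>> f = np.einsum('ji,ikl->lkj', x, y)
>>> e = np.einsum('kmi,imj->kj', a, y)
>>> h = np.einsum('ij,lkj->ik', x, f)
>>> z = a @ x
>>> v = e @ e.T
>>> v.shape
(37, 37)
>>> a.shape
(37, 13, 37)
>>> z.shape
(37, 13, 37)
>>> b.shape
(37, 37, 37)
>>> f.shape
(7, 13, 37)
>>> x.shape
(37, 37)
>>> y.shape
(37, 13, 7)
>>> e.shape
(37, 7)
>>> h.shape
(37, 13)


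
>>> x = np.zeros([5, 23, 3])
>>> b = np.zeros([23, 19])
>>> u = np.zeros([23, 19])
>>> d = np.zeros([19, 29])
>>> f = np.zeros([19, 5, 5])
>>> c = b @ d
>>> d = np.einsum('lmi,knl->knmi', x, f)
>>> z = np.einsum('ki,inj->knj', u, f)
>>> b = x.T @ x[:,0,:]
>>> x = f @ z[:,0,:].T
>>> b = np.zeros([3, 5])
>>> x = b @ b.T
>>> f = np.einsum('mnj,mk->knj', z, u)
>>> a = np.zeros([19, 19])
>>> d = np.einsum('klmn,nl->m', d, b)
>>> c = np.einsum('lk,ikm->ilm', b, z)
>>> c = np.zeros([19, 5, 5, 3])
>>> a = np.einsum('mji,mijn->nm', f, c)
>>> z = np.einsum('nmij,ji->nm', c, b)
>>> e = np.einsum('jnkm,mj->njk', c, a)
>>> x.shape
(3, 3)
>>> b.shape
(3, 5)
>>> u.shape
(23, 19)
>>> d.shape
(23,)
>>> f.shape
(19, 5, 5)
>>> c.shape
(19, 5, 5, 3)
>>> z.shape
(19, 5)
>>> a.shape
(3, 19)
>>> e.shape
(5, 19, 5)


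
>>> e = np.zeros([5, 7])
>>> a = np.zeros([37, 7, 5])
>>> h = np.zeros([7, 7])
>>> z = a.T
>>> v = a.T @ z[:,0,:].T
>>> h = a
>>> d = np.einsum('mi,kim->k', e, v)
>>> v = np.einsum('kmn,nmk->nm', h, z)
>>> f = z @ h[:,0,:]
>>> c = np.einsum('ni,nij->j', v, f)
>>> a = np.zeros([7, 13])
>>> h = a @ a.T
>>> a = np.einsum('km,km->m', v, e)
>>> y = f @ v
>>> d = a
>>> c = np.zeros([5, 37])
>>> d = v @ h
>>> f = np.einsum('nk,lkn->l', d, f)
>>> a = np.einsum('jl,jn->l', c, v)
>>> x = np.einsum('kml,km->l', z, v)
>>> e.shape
(5, 7)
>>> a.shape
(37,)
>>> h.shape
(7, 7)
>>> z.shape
(5, 7, 37)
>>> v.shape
(5, 7)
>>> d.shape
(5, 7)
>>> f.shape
(5,)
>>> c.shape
(5, 37)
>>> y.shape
(5, 7, 7)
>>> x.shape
(37,)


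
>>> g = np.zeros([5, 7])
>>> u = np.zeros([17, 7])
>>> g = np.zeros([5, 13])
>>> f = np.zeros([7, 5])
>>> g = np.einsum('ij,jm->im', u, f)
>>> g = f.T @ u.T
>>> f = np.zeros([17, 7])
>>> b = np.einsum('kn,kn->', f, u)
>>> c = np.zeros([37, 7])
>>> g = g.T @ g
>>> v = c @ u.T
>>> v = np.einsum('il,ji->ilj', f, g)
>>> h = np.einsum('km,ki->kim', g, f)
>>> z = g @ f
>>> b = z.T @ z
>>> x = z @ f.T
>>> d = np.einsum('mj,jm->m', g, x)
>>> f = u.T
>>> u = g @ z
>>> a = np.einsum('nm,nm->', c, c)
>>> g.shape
(17, 17)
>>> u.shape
(17, 7)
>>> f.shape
(7, 17)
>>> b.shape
(7, 7)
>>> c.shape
(37, 7)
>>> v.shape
(17, 7, 17)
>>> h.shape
(17, 7, 17)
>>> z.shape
(17, 7)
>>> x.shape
(17, 17)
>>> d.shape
(17,)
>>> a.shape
()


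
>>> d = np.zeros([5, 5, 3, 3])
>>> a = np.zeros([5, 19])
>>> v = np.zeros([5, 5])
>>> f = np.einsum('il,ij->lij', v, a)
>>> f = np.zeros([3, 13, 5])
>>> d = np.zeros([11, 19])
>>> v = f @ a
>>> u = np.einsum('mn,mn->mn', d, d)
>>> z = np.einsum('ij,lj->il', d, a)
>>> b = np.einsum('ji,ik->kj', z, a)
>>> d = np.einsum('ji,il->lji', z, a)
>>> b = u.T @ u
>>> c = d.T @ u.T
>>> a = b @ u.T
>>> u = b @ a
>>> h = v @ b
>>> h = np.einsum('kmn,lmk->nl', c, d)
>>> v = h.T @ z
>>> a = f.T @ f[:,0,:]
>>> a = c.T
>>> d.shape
(19, 11, 5)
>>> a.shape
(11, 11, 5)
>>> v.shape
(19, 5)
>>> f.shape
(3, 13, 5)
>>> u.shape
(19, 11)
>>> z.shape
(11, 5)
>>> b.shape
(19, 19)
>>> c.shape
(5, 11, 11)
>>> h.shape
(11, 19)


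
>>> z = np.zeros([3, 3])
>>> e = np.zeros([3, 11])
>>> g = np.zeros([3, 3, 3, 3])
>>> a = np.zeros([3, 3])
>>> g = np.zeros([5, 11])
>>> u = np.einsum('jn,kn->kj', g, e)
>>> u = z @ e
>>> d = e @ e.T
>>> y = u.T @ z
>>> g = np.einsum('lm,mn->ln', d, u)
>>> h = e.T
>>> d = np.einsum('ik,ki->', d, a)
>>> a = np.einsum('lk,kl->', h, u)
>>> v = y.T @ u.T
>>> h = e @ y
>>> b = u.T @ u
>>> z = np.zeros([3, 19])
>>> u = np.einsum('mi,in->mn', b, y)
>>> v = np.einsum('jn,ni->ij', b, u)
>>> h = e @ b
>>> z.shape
(3, 19)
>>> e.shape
(3, 11)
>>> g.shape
(3, 11)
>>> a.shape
()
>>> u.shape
(11, 3)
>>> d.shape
()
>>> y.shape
(11, 3)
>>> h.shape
(3, 11)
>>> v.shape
(3, 11)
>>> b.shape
(11, 11)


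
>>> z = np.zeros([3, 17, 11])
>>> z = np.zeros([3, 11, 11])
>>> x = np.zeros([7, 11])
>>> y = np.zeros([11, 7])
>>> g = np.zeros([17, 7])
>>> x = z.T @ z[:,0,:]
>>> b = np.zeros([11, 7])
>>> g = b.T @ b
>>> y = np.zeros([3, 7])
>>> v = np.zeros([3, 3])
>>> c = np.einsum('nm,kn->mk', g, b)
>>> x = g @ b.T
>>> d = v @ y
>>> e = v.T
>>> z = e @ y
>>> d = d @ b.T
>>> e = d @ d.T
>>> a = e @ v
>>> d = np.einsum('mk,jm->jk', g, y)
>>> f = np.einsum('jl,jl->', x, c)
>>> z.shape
(3, 7)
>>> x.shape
(7, 11)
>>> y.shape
(3, 7)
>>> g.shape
(7, 7)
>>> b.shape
(11, 7)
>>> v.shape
(3, 3)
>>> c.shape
(7, 11)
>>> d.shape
(3, 7)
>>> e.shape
(3, 3)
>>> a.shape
(3, 3)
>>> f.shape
()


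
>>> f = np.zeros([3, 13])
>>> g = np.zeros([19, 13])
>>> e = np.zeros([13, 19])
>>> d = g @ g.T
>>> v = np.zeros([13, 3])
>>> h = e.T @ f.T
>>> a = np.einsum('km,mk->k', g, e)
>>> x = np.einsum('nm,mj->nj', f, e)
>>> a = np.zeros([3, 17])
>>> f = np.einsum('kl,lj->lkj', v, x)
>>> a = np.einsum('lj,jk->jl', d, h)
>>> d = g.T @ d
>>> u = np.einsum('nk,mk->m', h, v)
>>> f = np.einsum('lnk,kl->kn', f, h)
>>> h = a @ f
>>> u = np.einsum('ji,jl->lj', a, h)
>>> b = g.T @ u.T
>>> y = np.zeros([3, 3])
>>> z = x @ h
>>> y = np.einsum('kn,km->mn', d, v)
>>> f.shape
(19, 13)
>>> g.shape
(19, 13)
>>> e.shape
(13, 19)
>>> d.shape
(13, 19)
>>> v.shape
(13, 3)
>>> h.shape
(19, 13)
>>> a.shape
(19, 19)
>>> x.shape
(3, 19)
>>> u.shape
(13, 19)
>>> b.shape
(13, 13)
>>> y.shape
(3, 19)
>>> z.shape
(3, 13)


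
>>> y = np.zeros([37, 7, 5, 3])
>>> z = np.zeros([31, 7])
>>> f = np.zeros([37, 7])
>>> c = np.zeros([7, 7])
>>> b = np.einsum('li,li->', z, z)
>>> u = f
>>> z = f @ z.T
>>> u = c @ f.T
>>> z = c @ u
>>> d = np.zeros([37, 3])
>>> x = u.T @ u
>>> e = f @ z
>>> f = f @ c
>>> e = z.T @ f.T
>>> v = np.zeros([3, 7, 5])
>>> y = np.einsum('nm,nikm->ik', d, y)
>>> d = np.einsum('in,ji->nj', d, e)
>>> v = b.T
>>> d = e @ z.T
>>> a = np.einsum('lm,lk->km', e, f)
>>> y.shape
(7, 5)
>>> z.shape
(7, 37)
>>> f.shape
(37, 7)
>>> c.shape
(7, 7)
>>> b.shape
()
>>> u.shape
(7, 37)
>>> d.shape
(37, 7)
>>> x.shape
(37, 37)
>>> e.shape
(37, 37)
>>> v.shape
()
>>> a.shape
(7, 37)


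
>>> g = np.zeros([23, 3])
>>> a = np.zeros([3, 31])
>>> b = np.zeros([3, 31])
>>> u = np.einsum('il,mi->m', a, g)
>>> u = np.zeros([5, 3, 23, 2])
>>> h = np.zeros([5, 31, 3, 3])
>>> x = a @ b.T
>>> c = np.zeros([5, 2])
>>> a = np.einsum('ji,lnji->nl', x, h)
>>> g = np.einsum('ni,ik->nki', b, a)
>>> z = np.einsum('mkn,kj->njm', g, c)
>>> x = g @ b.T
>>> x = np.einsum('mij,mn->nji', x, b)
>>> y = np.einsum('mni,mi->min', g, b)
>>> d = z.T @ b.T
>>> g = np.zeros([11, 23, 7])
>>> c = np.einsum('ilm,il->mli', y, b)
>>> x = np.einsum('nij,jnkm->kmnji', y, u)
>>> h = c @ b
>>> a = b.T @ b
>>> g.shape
(11, 23, 7)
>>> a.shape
(31, 31)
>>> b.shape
(3, 31)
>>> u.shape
(5, 3, 23, 2)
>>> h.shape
(5, 31, 31)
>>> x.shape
(23, 2, 3, 5, 31)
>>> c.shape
(5, 31, 3)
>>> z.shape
(31, 2, 3)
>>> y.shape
(3, 31, 5)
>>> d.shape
(3, 2, 3)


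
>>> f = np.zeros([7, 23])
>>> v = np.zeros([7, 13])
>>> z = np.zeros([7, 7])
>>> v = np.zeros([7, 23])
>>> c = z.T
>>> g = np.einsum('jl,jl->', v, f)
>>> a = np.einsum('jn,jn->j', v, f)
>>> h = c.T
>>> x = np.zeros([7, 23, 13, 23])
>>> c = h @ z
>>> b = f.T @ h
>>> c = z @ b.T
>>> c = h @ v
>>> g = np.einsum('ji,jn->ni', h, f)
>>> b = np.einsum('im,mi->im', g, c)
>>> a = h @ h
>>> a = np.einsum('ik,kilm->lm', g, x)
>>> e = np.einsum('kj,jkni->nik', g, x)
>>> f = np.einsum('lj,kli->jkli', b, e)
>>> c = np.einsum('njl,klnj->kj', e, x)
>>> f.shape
(7, 13, 23, 23)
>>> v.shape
(7, 23)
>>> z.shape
(7, 7)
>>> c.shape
(7, 23)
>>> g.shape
(23, 7)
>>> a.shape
(13, 23)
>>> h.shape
(7, 7)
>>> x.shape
(7, 23, 13, 23)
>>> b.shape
(23, 7)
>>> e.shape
(13, 23, 23)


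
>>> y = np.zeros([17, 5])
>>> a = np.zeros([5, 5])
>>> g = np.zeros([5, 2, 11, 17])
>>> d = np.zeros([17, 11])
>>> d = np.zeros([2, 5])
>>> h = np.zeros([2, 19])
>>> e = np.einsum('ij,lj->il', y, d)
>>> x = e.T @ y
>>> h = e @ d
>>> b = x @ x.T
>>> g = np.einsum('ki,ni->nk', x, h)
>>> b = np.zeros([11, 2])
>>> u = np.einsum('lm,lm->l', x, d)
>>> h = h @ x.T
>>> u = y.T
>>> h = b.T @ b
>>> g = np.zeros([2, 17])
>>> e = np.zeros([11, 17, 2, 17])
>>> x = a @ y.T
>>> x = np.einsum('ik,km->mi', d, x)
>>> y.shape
(17, 5)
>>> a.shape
(5, 5)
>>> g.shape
(2, 17)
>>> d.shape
(2, 5)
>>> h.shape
(2, 2)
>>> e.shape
(11, 17, 2, 17)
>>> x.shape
(17, 2)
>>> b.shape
(11, 2)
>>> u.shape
(5, 17)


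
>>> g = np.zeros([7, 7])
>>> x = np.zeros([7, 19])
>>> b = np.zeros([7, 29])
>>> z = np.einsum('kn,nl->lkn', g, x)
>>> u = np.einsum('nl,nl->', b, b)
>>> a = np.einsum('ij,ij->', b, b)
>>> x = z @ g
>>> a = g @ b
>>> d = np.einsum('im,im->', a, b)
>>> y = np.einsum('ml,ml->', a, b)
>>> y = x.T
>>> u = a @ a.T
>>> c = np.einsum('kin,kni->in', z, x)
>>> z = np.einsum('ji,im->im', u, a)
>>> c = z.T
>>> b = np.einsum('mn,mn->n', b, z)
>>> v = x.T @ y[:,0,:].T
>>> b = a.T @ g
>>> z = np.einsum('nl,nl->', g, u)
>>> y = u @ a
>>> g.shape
(7, 7)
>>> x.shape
(19, 7, 7)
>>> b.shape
(29, 7)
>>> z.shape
()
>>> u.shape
(7, 7)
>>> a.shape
(7, 29)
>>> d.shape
()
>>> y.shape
(7, 29)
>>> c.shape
(29, 7)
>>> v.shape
(7, 7, 7)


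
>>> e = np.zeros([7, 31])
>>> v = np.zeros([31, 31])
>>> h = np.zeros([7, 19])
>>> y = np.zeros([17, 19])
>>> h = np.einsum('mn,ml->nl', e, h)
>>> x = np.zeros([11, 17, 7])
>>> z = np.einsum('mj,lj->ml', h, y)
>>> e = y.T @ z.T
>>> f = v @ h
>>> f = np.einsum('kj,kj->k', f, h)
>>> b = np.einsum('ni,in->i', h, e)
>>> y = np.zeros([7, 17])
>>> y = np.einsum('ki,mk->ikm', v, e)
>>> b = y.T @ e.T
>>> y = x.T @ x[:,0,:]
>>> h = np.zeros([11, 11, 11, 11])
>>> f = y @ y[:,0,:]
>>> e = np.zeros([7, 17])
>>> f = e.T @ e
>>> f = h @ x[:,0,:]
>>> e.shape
(7, 17)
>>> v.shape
(31, 31)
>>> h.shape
(11, 11, 11, 11)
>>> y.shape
(7, 17, 7)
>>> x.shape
(11, 17, 7)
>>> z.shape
(31, 17)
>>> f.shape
(11, 11, 11, 7)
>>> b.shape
(19, 31, 19)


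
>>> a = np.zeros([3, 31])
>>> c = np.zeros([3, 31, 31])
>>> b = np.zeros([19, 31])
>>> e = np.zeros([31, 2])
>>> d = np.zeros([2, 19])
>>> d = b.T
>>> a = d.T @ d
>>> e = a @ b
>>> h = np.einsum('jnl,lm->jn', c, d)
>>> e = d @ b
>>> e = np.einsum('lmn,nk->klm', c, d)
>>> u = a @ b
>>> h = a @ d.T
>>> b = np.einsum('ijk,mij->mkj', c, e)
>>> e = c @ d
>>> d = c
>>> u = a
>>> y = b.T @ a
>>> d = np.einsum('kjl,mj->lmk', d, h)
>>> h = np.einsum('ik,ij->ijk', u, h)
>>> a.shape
(19, 19)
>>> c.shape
(3, 31, 31)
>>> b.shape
(19, 31, 31)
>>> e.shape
(3, 31, 19)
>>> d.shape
(31, 19, 3)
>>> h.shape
(19, 31, 19)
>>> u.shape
(19, 19)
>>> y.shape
(31, 31, 19)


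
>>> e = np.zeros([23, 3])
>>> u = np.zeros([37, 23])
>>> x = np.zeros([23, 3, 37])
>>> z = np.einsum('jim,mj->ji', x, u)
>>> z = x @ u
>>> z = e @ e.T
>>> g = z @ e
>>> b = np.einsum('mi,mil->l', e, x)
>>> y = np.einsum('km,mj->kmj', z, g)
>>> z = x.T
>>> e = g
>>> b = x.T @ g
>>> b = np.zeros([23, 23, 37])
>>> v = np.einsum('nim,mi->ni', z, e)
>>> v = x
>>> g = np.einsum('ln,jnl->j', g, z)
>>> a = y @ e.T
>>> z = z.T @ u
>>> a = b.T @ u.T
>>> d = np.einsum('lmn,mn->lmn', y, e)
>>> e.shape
(23, 3)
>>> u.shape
(37, 23)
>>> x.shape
(23, 3, 37)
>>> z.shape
(23, 3, 23)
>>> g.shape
(37,)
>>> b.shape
(23, 23, 37)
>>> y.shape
(23, 23, 3)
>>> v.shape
(23, 3, 37)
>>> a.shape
(37, 23, 37)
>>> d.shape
(23, 23, 3)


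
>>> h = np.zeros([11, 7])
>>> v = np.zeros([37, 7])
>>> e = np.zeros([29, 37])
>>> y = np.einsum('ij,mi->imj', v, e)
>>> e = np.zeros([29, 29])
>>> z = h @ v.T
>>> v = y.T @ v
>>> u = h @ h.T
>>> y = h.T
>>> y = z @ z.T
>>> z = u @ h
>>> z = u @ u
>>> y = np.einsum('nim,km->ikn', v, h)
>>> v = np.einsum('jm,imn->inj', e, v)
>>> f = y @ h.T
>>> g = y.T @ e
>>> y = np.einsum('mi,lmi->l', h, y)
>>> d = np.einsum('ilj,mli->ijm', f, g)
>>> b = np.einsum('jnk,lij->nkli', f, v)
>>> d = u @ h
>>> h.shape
(11, 7)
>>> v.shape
(7, 7, 29)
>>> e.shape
(29, 29)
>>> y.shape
(29,)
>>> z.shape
(11, 11)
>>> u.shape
(11, 11)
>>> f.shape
(29, 11, 11)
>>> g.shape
(7, 11, 29)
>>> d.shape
(11, 7)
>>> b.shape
(11, 11, 7, 7)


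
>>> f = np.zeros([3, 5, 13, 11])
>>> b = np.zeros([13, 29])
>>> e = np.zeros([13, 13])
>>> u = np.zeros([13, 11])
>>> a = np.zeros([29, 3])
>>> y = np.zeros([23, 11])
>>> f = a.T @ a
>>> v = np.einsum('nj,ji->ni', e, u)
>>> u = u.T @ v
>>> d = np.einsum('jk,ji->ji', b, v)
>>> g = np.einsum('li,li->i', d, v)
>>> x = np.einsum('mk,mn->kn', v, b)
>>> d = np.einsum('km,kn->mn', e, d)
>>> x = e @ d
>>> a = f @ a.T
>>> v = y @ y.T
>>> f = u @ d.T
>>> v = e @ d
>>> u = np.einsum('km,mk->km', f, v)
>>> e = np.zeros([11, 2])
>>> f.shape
(11, 13)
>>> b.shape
(13, 29)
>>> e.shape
(11, 2)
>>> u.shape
(11, 13)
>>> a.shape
(3, 29)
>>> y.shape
(23, 11)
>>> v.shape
(13, 11)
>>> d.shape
(13, 11)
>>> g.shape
(11,)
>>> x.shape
(13, 11)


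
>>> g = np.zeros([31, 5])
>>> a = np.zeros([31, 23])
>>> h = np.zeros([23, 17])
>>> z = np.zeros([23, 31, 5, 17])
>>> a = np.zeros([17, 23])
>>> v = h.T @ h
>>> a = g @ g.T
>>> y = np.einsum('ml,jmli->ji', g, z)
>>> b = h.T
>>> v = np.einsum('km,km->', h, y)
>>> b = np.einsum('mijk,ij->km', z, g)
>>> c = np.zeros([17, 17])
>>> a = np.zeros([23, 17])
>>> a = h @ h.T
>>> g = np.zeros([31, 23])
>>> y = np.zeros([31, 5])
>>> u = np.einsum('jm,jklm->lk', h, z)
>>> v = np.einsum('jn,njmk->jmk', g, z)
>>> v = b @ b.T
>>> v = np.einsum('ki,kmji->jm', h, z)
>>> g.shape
(31, 23)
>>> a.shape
(23, 23)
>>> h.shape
(23, 17)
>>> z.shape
(23, 31, 5, 17)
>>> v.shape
(5, 31)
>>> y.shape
(31, 5)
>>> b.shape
(17, 23)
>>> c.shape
(17, 17)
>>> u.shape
(5, 31)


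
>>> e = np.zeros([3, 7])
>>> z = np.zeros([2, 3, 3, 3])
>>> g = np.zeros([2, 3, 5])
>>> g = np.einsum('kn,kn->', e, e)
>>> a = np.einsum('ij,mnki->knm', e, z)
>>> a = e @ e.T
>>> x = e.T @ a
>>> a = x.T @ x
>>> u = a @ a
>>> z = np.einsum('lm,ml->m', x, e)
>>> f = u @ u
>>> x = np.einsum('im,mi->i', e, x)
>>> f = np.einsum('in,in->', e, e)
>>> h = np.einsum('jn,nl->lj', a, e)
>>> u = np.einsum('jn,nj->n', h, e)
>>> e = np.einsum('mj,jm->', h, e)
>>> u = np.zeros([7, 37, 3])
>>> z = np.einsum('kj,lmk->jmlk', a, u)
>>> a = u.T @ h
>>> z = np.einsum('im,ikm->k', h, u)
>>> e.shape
()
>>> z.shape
(37,)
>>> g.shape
()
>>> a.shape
(3, 37, 3)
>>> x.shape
(3,)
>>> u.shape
(7, 37, 3)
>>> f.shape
()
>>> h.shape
(7, 3)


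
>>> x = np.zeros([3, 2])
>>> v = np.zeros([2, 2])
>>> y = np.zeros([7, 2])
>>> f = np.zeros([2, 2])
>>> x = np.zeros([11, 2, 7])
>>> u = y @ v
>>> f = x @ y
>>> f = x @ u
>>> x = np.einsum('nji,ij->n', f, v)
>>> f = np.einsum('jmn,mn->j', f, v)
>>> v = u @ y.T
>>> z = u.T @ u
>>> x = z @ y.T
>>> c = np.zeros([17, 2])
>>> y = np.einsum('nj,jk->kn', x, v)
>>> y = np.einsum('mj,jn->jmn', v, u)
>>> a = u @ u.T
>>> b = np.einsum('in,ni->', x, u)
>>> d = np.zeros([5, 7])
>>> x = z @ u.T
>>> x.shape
(2, 7)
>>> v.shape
(7, 7)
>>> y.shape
(7, 7, 2)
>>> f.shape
(11,)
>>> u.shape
(7, 2)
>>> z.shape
(2, 2)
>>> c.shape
(17, 2)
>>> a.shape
(7, 7)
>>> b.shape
()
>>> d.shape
(5, 7)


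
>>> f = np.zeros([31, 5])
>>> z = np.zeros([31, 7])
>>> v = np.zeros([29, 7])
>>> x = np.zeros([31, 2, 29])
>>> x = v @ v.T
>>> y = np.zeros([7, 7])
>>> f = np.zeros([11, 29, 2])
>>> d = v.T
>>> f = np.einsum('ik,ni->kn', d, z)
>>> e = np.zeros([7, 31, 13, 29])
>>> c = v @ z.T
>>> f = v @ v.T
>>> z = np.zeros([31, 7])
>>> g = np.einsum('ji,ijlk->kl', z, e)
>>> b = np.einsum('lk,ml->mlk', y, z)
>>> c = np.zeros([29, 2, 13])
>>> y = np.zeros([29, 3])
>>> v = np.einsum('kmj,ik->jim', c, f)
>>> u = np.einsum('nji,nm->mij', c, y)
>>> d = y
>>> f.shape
(29, 29)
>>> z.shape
(31, 7)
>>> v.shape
(13, 29, 2)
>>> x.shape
(29, 29)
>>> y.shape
(29, 3)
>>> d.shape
(29, 3)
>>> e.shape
(7, 31, 13, 29)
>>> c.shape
(29, 2, 13)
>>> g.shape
(29, 13)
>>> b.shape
(31, 7, 7)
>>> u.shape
(3, 13, 2)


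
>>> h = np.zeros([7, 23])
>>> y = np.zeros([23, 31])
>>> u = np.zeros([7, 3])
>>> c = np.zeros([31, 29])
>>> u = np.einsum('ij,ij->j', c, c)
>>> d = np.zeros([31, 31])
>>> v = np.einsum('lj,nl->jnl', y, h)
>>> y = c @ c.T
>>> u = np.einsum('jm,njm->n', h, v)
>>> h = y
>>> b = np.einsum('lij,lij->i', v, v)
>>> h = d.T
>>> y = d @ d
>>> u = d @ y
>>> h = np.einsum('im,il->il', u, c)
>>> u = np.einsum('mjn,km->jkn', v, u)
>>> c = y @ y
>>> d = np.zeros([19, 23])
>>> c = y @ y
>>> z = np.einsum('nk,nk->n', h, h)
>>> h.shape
(31, 29)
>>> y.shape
(31, 31)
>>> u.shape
(7, 31, 23)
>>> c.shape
(31, 31)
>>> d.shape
(19, 23)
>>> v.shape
(31, 7, 23)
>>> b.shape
(7,)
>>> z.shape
(31,)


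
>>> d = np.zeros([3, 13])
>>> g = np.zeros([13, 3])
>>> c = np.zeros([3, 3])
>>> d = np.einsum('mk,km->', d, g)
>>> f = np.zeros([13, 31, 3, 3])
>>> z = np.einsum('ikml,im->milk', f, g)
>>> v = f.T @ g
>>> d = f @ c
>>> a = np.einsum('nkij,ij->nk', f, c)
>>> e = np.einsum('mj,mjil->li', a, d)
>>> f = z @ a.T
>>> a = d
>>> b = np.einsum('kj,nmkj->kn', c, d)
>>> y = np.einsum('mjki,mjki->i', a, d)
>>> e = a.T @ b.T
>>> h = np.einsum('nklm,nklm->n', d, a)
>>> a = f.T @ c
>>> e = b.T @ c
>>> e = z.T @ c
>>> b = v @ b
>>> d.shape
(13, 31, 3, 3)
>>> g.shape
(13, 3)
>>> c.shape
(3, 3)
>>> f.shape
(3, 13, 3, 13)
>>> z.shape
(3, 13, 3, 31)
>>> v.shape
(3, 3, 31, 3)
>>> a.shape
(13, 3, 13, 3)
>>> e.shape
(31, 3, 13, 3)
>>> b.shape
(3, 3, 31, 13)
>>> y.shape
(3,)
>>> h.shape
(13,)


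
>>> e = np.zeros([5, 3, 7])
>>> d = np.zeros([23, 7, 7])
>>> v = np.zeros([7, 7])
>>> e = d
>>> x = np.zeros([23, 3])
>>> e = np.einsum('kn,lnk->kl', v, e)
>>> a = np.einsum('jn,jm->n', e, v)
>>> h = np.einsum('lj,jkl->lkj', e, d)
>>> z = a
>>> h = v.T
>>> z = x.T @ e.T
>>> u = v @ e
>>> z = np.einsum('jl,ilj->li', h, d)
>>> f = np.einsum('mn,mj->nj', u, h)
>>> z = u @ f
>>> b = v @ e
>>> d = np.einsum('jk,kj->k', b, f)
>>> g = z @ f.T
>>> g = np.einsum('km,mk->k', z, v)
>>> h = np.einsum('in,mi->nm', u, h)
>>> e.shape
(7, 23)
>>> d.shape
(23,)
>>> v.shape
(7, 7)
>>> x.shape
(23, 3)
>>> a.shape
(23,)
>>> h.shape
(23, 7)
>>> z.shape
(7, 7)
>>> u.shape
(7, 23)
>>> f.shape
(23, 7)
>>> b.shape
(7, 23)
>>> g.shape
(7,)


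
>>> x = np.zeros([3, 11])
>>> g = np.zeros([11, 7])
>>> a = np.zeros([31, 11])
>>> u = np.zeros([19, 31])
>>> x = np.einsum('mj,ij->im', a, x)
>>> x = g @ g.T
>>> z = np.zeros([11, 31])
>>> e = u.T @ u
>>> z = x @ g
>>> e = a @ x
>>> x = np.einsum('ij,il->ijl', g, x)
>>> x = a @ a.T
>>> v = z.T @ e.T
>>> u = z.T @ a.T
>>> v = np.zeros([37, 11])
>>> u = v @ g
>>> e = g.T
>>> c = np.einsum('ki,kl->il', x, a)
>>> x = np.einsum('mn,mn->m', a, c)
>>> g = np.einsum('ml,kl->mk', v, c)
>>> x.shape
(31,)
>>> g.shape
(37, 31)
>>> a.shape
(31, 11)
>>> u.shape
(37, 7)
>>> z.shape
(11, 7)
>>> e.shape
(7, 11)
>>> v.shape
(37, 11)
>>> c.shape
(31, 11)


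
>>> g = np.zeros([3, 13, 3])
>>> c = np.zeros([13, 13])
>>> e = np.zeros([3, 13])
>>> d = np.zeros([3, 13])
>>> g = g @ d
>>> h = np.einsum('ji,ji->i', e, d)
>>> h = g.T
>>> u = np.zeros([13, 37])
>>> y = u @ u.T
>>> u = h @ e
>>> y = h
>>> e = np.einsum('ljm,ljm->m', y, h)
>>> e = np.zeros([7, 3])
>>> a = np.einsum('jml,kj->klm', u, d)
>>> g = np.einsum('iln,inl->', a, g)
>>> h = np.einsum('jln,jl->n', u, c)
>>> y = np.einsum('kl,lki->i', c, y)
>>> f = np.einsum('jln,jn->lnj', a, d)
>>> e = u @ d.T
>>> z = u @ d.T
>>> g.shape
()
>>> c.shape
(13, 13)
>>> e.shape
(13, 13, 3)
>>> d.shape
(3, 13)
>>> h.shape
(13,)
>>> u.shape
(13, 13, 13)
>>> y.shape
(3,)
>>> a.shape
(3, 13, 13)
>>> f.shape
(13, 13, 3)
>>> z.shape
(13, 13, 3)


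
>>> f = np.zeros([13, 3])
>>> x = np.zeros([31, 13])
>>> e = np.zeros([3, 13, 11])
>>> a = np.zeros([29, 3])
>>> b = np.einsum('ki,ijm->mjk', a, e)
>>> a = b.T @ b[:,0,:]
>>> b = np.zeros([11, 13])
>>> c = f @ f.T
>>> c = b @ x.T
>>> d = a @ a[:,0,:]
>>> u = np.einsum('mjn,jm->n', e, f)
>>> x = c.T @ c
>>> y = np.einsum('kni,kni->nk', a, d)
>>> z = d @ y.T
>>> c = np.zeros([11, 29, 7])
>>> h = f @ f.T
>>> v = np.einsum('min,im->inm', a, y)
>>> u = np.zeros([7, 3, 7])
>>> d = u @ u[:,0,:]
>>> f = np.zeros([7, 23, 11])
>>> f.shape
(7, 23, 11)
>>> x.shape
(31, 31)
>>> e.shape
(3, 13, 11)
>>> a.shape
(29, 13, 29)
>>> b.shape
(11, 13)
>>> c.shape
(11, 29, 7)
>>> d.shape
(7, 3, 7)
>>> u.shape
(7, 3, 7)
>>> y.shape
(13, 29)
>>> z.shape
(29, 13, 13)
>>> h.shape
(13, 13)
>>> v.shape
(13, 29, 29)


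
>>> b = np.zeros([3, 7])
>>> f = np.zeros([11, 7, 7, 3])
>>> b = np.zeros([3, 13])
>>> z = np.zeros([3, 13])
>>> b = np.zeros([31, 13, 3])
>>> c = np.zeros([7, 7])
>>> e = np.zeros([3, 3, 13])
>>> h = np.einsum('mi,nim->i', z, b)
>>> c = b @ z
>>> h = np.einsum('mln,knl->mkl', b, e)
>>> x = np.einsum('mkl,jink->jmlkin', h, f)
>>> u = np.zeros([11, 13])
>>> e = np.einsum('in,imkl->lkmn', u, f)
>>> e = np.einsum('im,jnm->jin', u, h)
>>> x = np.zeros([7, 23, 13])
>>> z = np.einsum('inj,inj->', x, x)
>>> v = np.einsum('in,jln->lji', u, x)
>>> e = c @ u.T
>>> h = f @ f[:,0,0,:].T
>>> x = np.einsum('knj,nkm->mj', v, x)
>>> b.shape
(31, 13, 3)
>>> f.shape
(11, 7, 7, 3)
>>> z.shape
()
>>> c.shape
(31, 13, 13)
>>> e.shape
(31, 13, 11)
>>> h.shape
(11, 7, 7, 11)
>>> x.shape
(13, 11)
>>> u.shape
(11, 13)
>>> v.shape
(23, 7, 11)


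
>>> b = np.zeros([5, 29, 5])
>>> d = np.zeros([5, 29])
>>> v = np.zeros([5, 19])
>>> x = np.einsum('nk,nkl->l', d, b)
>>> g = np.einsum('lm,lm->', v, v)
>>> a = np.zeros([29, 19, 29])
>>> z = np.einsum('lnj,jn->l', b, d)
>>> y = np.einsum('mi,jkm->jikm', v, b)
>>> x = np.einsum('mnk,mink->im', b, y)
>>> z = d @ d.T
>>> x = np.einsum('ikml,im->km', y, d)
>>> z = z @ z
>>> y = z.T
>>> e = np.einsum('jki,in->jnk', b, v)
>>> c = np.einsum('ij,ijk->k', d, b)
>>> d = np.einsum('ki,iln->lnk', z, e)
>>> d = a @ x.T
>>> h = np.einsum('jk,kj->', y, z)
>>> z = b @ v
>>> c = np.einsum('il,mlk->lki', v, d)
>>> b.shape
(5, 29, 5)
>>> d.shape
(29, 19, 19)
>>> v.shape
(5, 19)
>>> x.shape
(19, 29)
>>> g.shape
()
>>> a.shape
(29, 19, 29)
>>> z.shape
(5, 29, 19)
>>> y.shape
(5, 5)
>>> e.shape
(5, 19, 29)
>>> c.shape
(19, 19, 5)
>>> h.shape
()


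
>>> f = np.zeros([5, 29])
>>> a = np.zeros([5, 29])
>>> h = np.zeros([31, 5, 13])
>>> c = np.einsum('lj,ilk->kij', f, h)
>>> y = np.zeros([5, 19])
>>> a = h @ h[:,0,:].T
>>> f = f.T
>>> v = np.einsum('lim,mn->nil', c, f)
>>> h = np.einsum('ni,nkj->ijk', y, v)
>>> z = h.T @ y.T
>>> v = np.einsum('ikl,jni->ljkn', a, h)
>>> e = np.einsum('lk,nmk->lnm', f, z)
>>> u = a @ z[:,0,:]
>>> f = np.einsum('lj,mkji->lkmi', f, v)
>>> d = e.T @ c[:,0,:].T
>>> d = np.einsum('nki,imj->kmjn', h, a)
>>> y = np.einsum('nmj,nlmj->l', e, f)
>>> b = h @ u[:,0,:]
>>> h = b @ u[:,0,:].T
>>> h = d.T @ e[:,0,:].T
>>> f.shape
(29, 19, 31, 13)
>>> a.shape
(31, 5, 31)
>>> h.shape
(19, 31, 5, 29)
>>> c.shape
(13, 31, 29)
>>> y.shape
(19,)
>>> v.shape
(31, 19, 5, 13)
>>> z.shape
(31, 13, 5)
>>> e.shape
(29, 31, 13)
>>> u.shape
(31, 5, 5)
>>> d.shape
(13, 5, 31, 19)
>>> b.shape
(19, 13, 5)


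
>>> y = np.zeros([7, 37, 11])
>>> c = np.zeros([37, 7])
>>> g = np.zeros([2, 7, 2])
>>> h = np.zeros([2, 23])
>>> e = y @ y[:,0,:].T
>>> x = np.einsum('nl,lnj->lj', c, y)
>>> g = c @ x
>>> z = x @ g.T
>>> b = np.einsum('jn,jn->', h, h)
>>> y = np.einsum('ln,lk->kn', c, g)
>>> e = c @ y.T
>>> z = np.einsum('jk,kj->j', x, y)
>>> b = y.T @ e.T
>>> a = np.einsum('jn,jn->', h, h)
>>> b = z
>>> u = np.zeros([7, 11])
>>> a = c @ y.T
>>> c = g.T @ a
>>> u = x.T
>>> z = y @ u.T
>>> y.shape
(11, 7)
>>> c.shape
(11, 11)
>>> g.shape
(37, 11)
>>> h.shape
(2, 23)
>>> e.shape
(37, 11)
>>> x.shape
(7, 11)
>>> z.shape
(11, 11)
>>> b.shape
(7,)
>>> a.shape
(37, 11)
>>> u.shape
(11, 7)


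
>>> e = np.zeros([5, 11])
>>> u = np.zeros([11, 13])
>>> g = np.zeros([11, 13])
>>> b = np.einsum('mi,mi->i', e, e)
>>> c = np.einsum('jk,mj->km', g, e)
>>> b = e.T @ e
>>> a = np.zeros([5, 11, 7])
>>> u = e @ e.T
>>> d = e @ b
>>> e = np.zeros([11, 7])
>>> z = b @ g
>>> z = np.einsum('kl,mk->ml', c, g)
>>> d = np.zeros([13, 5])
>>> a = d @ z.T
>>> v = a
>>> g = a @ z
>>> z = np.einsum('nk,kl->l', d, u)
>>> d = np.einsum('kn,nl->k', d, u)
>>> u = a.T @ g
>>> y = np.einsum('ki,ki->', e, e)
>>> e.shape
(11, 7)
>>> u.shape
(11, 5)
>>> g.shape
(13, 5)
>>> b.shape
(11, 11)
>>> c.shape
(13, 5)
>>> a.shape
(13, 11)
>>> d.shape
(13,)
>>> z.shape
(5,)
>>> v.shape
(13, 11)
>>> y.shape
()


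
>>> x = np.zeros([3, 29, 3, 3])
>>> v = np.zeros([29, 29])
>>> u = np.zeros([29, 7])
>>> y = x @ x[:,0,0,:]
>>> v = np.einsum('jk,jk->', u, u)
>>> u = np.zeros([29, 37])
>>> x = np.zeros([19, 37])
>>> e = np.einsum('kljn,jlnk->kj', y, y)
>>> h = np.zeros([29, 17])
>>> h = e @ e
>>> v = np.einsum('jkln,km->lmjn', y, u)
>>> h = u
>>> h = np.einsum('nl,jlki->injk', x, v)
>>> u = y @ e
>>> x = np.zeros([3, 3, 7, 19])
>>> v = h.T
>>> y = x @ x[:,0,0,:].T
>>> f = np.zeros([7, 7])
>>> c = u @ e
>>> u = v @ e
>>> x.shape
(3, 3, 7, 19)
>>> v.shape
(3, 3, 19, 3)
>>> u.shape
(3, 3, 19, 3)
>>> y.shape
(3, 3, 7, 3)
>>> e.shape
(3, 3)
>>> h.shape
(3, 19, 3, 3)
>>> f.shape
(7, 7)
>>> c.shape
(3, 29, 3, 3)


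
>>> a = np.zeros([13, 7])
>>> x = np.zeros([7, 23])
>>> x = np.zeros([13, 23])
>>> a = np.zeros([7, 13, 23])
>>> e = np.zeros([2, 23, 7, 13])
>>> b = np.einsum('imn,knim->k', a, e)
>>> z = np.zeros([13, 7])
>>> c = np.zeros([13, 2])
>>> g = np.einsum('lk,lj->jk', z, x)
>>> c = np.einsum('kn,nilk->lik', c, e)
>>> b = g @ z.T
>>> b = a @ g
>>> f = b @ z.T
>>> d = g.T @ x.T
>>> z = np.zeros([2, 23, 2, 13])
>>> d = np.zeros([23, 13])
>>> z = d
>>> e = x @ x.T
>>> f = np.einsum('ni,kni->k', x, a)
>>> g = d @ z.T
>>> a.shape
(7, 13, 23)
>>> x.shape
(13, 23)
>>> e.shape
(13, 13)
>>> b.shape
(7, 13, 7)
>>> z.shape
(23, 13)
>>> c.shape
(7, 23, 13)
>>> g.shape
(23, 23)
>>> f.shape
(7,)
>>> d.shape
(23, 13)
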